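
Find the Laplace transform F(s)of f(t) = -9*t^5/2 -540/s^6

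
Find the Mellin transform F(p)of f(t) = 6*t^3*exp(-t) 6*gamma(p + 3)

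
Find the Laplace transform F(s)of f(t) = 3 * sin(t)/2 3/(2 * (s^2 + 1))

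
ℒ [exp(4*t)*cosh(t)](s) (s - 4)/((s - 4)^2 - 1)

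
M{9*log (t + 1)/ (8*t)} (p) -9*pi*csc (pi*p)/ (8*p - 8)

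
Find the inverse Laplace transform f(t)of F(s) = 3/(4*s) 3/4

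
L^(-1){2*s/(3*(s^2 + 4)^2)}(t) t*sin(2*t)/6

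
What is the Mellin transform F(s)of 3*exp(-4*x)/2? 3*gamma(s)/(2*2^(2*s))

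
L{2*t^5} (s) 240/s^6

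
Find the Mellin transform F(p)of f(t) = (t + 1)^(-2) (-pi*p + pi)/sin(pi*p)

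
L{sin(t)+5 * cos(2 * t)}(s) 5 * s/(s^2+4)+1/(s^2+1)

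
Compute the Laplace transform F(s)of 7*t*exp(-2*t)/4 7/(4*(s + 2)^2)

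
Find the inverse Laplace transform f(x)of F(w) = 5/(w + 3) 5*exp(-3*x)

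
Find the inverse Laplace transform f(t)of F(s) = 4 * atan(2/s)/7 4 * sin(2 * t)/(7 * t)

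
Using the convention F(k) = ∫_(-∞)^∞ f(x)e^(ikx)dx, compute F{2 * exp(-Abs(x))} 4/(k^2 + 1)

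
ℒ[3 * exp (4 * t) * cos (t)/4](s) 3 * (s - 4)/ (4 * ( (s - 4)^2+1))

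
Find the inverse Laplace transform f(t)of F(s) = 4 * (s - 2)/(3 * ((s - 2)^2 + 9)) 4 * exp(2 * t) * cos(3 * t)/3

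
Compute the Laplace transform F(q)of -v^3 -6/q^4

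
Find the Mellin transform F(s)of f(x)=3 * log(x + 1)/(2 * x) -3 * pi * csc(pi * s)/(2 * s - 2)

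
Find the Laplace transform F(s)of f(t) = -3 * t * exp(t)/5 -3/(5 * (s - 1)^2)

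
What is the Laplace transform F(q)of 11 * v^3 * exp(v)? 66/(q - 1)^4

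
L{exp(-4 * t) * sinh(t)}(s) 1/((s + 4)^2 - 1)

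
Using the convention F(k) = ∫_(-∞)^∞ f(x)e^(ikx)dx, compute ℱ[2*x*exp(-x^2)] I*sqrt(pi)*k*exp(-k^2/4)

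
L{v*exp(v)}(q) (q - 1)^(-2)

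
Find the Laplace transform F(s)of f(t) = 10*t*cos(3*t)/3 10*(s^2 - 9)/(3*(s^2 + 9)^2)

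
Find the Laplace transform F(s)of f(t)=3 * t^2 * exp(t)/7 6/(7 * (s - 1)^3)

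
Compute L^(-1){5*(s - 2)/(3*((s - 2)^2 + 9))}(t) 5*exp(2*t)*cos(3*t)/3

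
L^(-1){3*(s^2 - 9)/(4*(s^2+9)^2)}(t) 3*t*cos(3*t)/4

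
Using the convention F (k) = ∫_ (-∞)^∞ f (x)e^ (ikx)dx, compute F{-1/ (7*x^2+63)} -pi*exp (-3*Abs (k))/21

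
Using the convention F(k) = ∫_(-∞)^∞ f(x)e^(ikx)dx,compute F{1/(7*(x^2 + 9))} pi*exp(-3*Abs(k))/21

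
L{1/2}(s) 1/(2*s)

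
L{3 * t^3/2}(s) 9/s^4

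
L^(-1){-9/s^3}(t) -9*t^2/2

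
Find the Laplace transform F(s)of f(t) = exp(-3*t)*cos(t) (s+3)/((s+3)^2+1)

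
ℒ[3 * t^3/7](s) 18/(7 * s^4)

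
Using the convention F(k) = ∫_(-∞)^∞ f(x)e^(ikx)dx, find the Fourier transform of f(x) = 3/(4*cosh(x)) 3*pi/(4*cosh(pi*k/2))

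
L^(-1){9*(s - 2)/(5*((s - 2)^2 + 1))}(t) 9*exp(2*t)*cos(t)/5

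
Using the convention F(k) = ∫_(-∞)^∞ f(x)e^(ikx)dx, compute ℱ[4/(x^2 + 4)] 2 * pi * exp(-2 * Abs(k))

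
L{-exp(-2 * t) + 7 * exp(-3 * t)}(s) 7/(s + 3) - 1/(s + 2)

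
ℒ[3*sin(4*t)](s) 12/(s^2 + 16)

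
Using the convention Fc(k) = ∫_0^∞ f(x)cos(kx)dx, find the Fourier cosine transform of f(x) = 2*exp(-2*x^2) sqrt(2)*sqrt(pi)*exp(-k^2/8)/2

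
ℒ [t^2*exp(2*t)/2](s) (s - 2)^(-3)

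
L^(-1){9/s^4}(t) 3*t^3/2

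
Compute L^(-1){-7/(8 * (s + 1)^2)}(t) -7 * t * exp(-t)/8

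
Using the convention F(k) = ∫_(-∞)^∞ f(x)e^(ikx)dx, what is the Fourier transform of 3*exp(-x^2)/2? 3*sqrt(pi)*exp(-k^2/4)/2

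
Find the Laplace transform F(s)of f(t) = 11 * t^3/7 66/(7 * s^4)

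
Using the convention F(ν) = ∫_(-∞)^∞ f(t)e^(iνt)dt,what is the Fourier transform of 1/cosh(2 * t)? pi/(2 * cosh(pi * ν/4))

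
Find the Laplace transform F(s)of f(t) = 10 10/s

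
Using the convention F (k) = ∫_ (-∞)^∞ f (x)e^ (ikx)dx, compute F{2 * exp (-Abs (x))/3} 4/ (3 * (k^2 + 1))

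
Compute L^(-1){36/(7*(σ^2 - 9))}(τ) 12*sinh(3*τ)/7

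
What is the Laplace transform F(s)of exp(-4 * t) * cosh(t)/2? (s + 4)/(2 * ((s + 4)^2 - 1))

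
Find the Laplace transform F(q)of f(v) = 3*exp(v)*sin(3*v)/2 9/(2*((q - 1)^2 + 9))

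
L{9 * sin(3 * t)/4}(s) 27/(4 * (s^2 + 9))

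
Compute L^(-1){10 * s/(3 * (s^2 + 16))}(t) 10 * cos(4 * t)/3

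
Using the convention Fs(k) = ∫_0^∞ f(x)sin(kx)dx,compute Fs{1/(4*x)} pi/8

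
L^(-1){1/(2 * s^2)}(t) t/2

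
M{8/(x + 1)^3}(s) 4*pi*(s - 2)*(s - 1)/sin(pi*s)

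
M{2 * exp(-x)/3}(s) 2 * gamma(s)/3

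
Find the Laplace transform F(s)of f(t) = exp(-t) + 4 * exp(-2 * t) 1/(s + 1) + 4/(s + 2)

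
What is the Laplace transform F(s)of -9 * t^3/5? -54/(5 * s^4)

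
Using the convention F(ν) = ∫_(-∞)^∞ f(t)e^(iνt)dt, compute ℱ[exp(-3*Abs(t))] 6/(ν^2+9)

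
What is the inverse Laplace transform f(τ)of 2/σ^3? τ^2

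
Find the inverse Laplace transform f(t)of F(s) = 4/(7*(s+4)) 4*exp(-4*t)/7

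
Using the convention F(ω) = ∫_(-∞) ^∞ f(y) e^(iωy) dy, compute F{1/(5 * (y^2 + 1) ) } pi * exp(-Abs(ω) ) /5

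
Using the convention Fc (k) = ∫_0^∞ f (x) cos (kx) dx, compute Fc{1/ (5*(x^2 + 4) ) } pi*exp (-2*k) /20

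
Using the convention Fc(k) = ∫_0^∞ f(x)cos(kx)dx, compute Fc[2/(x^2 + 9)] pi * exp(-3 * k)/3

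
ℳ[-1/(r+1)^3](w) -pi*(w - 2)*(w - 1)/(2*sin(pi*w))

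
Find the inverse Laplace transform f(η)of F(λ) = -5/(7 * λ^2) -5 * η/7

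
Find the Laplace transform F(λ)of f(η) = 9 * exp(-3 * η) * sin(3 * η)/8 27/(8 * ((λ + 3)^2 + 9))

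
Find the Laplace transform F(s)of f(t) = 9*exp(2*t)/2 9/(2*(s - 2))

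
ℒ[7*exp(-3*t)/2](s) 7/(2*(s + 3))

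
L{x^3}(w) 6/w^4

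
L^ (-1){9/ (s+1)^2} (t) 9*t*exp (-t)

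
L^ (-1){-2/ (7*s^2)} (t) -2*t/7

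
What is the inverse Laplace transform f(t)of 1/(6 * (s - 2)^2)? t * exp(2 * t)/6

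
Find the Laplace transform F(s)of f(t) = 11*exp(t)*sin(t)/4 11/(4*((s - 1)^2 + 1))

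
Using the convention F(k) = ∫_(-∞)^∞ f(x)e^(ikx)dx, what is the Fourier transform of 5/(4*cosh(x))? 5*pi/(4*cosh(pi*k/2))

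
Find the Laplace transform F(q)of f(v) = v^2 2/q^3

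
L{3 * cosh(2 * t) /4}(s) 3 * s/(4 * (s^2-4) ) 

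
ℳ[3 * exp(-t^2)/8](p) 3 * gamma(p/2)/16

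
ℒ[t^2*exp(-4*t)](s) 2/(s + 4)^3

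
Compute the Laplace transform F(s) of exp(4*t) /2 1/(2*(s - 4) ) 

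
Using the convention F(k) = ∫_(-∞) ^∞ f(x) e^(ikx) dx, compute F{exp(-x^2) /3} sqrt(pi)*exp(-k^2/4) /3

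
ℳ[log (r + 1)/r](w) -pi * csc (pi * w)/ (w - 1)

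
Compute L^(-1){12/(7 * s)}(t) 12/7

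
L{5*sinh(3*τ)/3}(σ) 5/(σ^2-9)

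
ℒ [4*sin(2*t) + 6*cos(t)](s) 6*s/(s^2 + 1) + 8/(s^2 + 4)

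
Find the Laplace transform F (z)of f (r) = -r -1/z^2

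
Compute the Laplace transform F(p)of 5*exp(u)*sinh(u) 5/(p*(p - 2))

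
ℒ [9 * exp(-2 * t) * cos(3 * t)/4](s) 9 * (s + 2)/(4 * ((s + 2)^2 + 9))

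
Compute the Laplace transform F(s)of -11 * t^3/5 -66/(5 * s^4)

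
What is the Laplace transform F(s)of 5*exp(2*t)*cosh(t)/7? 5*(s - 2)/(7*((s - 2)^2-1))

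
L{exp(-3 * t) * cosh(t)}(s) (s + 3)/((s + 3)^2 - 1)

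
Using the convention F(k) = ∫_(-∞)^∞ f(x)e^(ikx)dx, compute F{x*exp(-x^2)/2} I*sqrt(pi)*k*exp(-k^2/4)/4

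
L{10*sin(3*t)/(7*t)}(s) 10*atan(3/s)/7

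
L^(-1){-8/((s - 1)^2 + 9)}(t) -8 * exp(t) * sin(3 * t)/3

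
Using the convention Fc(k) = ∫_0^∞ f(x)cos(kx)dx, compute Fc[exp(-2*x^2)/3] sqrt(2)*sqrt(pi)*exp(-k^2/8)/12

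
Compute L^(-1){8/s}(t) 8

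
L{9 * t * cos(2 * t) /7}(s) 9 * (s^2 - 4) /(7 * (s^2 + 4) ^2) 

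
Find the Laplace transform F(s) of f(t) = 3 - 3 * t 3/s - 3/s^2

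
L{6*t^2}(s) 12/s^3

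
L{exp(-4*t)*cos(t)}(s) (s + 4)/((s + 4)^2 + 1)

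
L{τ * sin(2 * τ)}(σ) 4 * σ/(σ^2 + 4)^2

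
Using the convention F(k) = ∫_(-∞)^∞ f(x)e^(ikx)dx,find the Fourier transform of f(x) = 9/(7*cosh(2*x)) 9*pi/(14*cosh(pi*k/4))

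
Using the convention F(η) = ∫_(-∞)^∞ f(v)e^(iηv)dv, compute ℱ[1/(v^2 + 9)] pi*exp(-3*Abs(η))/3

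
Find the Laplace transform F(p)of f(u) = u p^(-2)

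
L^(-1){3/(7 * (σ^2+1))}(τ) 3 * sin(τ)/7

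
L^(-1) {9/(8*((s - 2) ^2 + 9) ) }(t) 3*exp(2*t)*sin(3*t) /8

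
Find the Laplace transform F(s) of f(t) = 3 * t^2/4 3/(2 * s^3) 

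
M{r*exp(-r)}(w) gamma(w + 1)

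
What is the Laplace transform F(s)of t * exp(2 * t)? (s - 2)^(-2)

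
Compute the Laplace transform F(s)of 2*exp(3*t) 2/(s - 3)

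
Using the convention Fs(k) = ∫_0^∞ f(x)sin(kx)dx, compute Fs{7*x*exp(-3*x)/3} 14*k/(k^2+9)^2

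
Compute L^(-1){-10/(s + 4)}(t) -10 * exp(-4 * t)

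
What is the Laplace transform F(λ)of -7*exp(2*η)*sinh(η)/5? -7/(5*(λ - 2)^2 - 5)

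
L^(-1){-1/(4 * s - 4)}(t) -exp(t)/4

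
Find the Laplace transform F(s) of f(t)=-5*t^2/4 -5/(2*s^3) 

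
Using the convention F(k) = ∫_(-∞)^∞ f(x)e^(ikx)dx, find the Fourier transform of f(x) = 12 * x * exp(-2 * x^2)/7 3 * sqrt(2) * I * sqrt(pi) * k * exp(-k^2/8)/14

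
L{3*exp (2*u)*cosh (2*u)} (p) 3*(p - 2)/ (p*(p - 4))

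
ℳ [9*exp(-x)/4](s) 9*gamma(s)/4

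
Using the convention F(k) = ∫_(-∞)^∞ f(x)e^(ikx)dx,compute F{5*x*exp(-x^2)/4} 5*I*sqrt(pi)*k*exp(-k^2/4)/8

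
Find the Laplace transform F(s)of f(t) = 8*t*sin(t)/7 16*s/(7*(s^2 + 1)^2)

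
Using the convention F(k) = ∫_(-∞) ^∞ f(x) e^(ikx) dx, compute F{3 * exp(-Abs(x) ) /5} 6/(5 * (k^2 + 1) ) 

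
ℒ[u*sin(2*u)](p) 4*p/(p^2 + 4)^2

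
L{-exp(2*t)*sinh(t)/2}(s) -1/(2*(s - 2)^2-2)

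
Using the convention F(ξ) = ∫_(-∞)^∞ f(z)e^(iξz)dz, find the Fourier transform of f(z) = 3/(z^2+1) 3*pi*exp(-Abs(ξ))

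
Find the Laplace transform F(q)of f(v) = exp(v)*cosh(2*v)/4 (q - 1)/(4*((q - 1)^2 - 4))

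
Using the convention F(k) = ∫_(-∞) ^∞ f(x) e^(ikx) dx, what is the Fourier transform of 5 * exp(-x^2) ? 5 * sqrt(pi) * exp(-k^2/4) 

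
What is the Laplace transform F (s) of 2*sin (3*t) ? 6/ (s^2 + 9) 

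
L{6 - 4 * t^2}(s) 6/s - 8/s^3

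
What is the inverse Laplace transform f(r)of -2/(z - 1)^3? -r^2 * exp(r)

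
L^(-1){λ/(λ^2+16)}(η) cos(4*η)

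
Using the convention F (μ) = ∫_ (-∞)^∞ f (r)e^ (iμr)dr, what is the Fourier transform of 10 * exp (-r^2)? 10 * sqrt (pi) * exp (-μ^2/4)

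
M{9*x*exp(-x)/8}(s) 9*gamma(s + 1)/8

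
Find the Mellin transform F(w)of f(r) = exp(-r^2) gamma(w/2)/2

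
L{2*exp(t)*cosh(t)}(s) 2*(s - 1)/(s*(s - 2))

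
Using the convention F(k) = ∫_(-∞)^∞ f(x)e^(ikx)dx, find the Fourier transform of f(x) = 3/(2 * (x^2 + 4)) 3 * pi * exp(-2 * Abs(k))/4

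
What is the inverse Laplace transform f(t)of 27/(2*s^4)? 9*t^3/4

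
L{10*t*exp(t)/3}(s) 10/(3*(s - 1)^2)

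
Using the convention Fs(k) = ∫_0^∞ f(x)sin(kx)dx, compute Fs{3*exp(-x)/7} 3*k/(7*(k^2+1))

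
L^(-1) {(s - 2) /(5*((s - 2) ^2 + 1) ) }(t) exp(2*t)*cos(t) /5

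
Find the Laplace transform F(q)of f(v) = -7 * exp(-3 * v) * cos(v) 7 * (-q - 3)/((q + 3)^2 + 1)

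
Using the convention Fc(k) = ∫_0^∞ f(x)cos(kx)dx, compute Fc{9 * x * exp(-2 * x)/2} 9 * (4 - k^2)/(2 * (k^2 + 4)^2)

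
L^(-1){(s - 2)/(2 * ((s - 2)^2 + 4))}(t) exp(2 * t) * cos(2 * t)/2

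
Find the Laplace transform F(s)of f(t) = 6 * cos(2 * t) 6 * s/(s^2 + 4)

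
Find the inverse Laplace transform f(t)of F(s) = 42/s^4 7*t^3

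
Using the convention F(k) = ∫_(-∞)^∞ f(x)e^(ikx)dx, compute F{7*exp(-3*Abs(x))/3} 14/(k^2 + 9)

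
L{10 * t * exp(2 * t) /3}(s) 10/(3 * (s - 2) ^2) 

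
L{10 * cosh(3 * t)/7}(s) 10 * s/(7 * (s^2 - 9))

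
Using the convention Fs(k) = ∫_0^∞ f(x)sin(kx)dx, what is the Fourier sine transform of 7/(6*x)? 7*pi/12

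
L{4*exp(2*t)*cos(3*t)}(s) 4*(s - 2)/((s - 2)^2 + 9)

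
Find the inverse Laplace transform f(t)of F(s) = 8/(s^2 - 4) 4*sinh(2*t)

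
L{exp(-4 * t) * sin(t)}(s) 1/((s + 4)^2 + 1)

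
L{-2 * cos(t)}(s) -2 * s/(s^2 + 1)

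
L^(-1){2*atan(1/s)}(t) 2*sin(t)/t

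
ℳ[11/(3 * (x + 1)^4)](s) 11 * gamma(s) * gamma(4 - s)/18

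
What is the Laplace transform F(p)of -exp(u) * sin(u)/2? -1/(2 * (p - 1)^2 + 2)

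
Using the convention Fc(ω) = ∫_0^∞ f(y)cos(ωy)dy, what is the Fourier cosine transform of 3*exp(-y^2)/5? 3*sqrt(pi)*exp(-ω^2/4)/10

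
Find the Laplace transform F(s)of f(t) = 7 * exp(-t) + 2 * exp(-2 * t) 7/(s + 1) + 2/(s + 2)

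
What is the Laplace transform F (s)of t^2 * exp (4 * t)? 2/ (s - 4)^3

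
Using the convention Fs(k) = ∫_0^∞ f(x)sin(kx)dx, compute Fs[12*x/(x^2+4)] 6*pi*exp(-2*k)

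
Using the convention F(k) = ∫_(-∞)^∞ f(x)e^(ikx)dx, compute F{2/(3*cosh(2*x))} pi/(3*cosh(pi*k/4))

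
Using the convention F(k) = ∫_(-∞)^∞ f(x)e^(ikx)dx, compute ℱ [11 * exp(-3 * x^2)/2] 11 * sqrt(3) * sqrt(pi) * exp(-k^2/12)/6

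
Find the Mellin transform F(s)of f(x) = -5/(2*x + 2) -5*pi*csc(pi*s)/2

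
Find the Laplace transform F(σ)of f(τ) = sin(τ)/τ atan(1/σ)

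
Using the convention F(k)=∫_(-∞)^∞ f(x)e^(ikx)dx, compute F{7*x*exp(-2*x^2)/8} 7*sqrt(2)*I*sqrt(pi)*k*exp(-k^2/8)/64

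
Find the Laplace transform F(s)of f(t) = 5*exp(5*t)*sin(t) 5/((s - 5)^2 + 1)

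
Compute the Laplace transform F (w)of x w^ (-2)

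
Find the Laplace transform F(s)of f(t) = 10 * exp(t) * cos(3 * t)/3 10 * (s - 1)/(3 * ((s - 1)^2 + 9))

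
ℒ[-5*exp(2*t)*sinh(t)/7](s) -5/(7*(s - 2)^2 - 7)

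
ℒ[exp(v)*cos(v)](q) (q - 1)/((q - 1)^2 + 1)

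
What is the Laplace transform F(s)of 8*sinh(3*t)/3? 8/(s^2-9)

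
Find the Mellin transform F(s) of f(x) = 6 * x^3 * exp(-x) 6 * gamma(s + 3) 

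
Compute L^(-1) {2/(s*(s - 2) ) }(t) 2*exp(t)*sinh(t) 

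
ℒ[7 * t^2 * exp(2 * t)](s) 14/(s - 2)^3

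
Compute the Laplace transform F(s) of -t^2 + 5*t 5/s^2 - 2/s^3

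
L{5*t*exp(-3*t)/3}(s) 5/(3*(s+3)^2)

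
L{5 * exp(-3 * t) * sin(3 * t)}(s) 15/((s + 3)^2 + 9)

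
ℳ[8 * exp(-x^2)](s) 4 * gamma(s/2)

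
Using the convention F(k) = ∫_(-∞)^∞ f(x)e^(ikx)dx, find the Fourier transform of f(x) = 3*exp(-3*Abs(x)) 18/(k^2 + 9)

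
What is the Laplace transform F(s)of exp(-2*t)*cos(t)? (s + 2)/((s + 2)^2 + 1)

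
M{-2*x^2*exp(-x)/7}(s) -2*gamma(s + 2)/7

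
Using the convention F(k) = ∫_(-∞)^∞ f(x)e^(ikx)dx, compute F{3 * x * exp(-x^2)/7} 3 * I * sqrt(pi) * k * exp(-k^2/4)/14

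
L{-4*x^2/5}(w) -8/(5*w^3) 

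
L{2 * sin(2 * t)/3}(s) 4/(3 * (s^2 + 4))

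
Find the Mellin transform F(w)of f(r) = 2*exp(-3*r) 2*gamma(w)/3^w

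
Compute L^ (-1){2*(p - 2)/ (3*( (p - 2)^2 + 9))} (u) 2*exp (2*u)*cos (3*u)/3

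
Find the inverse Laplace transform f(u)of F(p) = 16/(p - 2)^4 8*u^3*exp(2*u)/3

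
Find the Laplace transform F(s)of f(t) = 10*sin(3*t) 30/(s^2 + 9)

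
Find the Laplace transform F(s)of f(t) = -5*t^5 -600/s^6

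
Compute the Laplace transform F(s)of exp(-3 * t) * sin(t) 1/((s + 3)^2 + 1)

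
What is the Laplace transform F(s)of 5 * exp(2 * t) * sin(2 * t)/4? 5/(2 * ((s - 2)^2+4))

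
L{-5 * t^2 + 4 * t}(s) 4/s^2 - 10/s^3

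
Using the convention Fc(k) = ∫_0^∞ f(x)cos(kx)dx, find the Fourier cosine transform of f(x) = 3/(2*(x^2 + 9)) pi*exp(-3*k)/4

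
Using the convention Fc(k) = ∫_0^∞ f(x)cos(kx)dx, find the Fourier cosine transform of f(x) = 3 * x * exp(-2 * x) 3 * (4 - k^2)/(k^2 + 4)^2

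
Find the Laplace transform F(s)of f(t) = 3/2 3/(2*s)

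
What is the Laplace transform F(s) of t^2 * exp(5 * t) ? 2/(s - 5) ^3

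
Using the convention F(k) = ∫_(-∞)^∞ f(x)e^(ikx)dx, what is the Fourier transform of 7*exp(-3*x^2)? 7*sqrt(3)*sqrt(pi)*exp(-k^2/12)/3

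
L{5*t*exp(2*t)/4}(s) 5/(4*(s - 2)^2)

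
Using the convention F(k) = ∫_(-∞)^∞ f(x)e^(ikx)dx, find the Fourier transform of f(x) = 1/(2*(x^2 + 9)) pi*exp(-3*Abs(k))/6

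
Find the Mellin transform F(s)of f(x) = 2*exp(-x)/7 2*gamma(s)/7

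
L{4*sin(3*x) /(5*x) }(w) 4*atan(3/w) /5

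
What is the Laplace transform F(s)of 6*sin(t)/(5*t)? 6*atan(1/s)/5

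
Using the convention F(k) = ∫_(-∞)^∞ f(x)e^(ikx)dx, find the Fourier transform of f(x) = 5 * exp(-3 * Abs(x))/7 30/(7 * (k^2 + 9))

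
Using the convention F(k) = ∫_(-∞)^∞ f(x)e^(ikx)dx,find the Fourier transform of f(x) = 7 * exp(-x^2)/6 7 * sqrt(pi) * exp(-k^2/4)/6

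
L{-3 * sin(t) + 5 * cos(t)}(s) 5 * s/(s^2 + 1)-3/(s^2 + 1)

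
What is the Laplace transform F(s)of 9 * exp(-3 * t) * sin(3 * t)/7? 27/(7 * ((s+3)^2+9))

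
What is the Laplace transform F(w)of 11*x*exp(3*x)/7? 11/(7*(w - 3)^2)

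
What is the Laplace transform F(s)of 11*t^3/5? 66/(5*s^4)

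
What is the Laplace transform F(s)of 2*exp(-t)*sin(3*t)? 6/((s + 1)^2 + 9)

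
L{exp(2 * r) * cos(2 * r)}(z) (z - 2)/((z - 2)^2+4)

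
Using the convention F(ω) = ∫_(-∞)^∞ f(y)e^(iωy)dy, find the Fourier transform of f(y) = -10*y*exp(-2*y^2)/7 -5*sqrt(2)*I*sqrt(pi)*ω*exp(-ω^2/8)/28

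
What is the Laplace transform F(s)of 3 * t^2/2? 3/s^3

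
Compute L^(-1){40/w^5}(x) 5*x^4/3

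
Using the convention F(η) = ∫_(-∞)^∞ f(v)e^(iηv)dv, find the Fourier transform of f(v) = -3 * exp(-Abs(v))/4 -3/(2 * η^2+2)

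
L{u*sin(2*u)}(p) 4*p/(p^2+4)^2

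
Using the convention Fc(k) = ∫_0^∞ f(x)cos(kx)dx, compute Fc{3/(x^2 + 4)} 3 * pi * exp(-2 * k)/4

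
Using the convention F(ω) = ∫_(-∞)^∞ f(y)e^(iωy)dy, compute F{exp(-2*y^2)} sqrt(2)*sqrt(pi)*exp(-ω^2/8)/2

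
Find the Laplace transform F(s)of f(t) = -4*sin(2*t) -8/(s^2 + 4)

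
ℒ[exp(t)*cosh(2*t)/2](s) (s - 1)/(2*((s - 1)^2 - 4))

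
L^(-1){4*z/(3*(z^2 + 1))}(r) 4*cos(r)/3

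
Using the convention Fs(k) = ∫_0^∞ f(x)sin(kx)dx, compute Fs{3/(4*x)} 3*pi/8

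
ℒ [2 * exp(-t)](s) 2/(s + 1)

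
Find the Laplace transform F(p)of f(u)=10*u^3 60/p^4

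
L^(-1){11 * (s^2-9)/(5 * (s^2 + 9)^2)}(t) 11 * t * cos(3 * t)/5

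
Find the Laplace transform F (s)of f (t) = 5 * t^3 30/s^4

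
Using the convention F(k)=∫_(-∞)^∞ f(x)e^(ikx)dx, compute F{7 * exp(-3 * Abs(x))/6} 7/(k^2 + 9)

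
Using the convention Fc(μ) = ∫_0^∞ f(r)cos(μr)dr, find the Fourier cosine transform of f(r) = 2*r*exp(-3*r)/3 2*(9 - μ^2)/(3*(μ^2+9)^2)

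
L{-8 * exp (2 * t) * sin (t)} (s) -8/ ( (s - 2)^2+1)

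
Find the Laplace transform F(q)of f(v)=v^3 6/q^4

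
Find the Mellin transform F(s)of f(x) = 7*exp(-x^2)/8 7*gamma(s/2)/16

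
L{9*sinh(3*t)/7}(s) 27/(7*(s^2 - 9))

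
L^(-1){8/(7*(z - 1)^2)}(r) 8*r*exp(r)/7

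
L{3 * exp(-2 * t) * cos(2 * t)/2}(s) 3 * (s + 2)/(2 * ((s + 2)^2 + 4))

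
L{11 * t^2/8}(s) 11/(4 * s^3)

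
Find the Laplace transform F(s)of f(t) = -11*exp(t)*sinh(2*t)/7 -22/(7*(s - 1)^2 - 28)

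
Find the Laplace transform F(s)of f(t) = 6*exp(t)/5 6/(5*(s - 1))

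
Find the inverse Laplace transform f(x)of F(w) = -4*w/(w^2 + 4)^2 -x*sin(2*x)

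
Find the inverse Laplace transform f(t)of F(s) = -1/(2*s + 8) -exp(-4*t)/2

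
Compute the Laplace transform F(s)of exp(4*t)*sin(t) 1/((s - 4)^2 + 1)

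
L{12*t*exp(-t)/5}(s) 12/(5*(s + 1)^2)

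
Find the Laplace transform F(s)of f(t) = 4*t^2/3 8/(3*s^3)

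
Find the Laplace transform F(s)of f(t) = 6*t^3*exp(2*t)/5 36/(5*(s - 2)^4)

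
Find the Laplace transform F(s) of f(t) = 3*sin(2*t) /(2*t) 3*atan(2/s) /2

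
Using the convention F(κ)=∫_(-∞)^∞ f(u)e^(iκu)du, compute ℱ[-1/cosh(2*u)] -pi/(2*cosh(pi*κ/4))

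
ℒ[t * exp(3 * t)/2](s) 1/(2 * (s - 3)^2)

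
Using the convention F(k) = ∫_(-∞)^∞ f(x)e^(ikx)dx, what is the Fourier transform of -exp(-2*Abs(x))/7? -4/(7*k^2+28)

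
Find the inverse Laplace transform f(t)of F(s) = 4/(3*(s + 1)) 4*exp(-t)/3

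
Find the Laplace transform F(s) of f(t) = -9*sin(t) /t -9*atan(1/s) 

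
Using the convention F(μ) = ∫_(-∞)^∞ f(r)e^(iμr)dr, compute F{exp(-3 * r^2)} sqrt(3) * sqrt(pi) * exp(-μ^2/12)/3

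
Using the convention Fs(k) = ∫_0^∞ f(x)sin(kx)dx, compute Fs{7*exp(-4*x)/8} 7*k/(8*(k^2+16))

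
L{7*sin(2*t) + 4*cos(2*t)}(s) 14/(s^2 + 4) + 4*s/(s^2 + 4)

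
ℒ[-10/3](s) -10/(3*s)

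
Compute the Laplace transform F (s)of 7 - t 7/s - 1/s^2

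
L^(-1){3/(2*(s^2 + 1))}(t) 3*sin(t)/2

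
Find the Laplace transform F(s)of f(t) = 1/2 1/(2 * s)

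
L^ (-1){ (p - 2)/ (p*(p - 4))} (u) exp (2*u)*cosh (2*u)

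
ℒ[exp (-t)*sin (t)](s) 1/ ( (s + 1)^2 + 1)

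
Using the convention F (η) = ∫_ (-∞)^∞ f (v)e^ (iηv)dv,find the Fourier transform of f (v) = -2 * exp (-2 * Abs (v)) -8/ (η^2 + 4)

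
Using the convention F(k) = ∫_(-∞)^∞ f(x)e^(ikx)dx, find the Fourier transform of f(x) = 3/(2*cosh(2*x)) 3*pi/(4*cosh(pi*k/4))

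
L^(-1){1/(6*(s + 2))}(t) exp(-2*t)/6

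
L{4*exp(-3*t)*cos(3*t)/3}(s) 4*(s + 3)/(3*((s + 3)^2 + 9))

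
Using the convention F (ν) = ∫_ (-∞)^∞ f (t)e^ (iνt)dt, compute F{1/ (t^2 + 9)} pi*exp (-3*Abs (ν))/3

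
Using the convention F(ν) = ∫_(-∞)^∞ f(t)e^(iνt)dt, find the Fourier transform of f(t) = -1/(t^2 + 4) -pi*exp(-2*Abs(ν))/2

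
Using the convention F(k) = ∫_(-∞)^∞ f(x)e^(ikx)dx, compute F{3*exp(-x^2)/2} 3*sqrt(pi)*exp(-k^2/4)/2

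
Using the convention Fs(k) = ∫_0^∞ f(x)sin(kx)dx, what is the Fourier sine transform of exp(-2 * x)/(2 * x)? atan(k/2)/2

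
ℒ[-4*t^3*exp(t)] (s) -24/(s - 1)^4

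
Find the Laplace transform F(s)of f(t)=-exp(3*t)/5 -1/(5*s - 15)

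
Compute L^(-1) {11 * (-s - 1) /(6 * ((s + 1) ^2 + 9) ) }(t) -11 * exp(-t) * cos(3 * t) /6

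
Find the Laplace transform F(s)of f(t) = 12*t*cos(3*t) 12*(s^2 - 9)/(s^2 + 9)^2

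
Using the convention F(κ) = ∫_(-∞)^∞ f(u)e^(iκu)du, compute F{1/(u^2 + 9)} pi * exp(-3 * Abs(κ))/3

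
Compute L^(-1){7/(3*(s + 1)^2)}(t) 7*t*exp(-t)/3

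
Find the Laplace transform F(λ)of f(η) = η λ^(-2)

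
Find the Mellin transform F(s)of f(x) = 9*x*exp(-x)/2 9*gamma(s + 1)/2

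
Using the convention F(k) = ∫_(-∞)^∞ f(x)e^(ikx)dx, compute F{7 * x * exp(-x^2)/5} 7 * I * sqrt(pi) * k * exp(-k^2/4)/10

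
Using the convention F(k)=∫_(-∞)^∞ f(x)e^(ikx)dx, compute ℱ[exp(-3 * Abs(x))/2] 3/(k^2 + 9)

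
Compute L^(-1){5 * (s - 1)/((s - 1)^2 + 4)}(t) 5 * exp(t) * cos(2 * t)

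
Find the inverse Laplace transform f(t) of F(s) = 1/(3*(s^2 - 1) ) sinh(t) /3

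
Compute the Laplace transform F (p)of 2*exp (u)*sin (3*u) 6/ ( (p - 1)^2 + 9)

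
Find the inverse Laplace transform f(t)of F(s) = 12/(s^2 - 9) 4*sinh(3*t)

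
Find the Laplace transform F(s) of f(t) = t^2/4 1/(2*s^3) 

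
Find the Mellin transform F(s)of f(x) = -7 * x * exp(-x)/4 -7 * gamma(s + 1)/4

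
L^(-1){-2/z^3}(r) -r^2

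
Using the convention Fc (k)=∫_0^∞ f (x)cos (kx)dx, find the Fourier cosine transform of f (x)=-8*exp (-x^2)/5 -4*sqrt (pi)*exp (-k^2/4)/5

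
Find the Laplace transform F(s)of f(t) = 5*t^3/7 30/(7*s^4)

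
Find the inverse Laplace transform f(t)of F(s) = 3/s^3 3 * t^2/2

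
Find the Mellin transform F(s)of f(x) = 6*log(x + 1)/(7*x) -6*pi*csc(pi*s)/(7*s - 7)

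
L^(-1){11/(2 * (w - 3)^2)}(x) 11 * x * exp(3 * x)/2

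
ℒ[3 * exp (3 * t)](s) 3/ (s - 3)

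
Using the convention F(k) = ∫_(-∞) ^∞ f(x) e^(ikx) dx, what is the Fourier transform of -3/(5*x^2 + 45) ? -pi*exp(-3*Abs(k) ) /5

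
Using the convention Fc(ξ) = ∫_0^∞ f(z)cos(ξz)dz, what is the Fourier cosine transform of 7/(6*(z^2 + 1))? 7*pi*exp(-ξ)/12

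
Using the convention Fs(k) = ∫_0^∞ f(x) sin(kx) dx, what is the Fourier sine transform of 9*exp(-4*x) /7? 9*k/(7*(k^2 + 16) ) 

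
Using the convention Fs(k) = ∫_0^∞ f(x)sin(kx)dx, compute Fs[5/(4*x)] 5*pi/8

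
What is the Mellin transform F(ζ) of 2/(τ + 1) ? 2*pi*csc(pi*ζ) 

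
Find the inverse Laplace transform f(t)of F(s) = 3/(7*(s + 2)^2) 3*t*exp(-2*t)/7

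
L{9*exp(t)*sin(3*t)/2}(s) 27/(2*((s - 1)^2+9))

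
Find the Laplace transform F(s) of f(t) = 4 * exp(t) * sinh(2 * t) 8/((s - 1) ^2 - 4) 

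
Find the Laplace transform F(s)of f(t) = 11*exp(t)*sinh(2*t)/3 22/(3*((s - 1)^2 - 4))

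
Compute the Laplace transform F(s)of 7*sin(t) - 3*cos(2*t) 7/(s^2 + 1) - 3*s/(s^2 + 4)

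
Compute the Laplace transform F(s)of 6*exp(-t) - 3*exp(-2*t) 6/(s+1) - 3/(s+2)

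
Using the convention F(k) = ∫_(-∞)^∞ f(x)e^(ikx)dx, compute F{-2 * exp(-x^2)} -2 * sqrt(pi) * exp(-k^2/4)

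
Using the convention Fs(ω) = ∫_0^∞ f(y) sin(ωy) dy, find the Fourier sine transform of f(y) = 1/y pi/2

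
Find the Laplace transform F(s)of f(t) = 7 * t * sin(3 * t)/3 14 * s/(s^2 + 9)^2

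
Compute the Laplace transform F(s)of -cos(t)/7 -s/(7 * s^2 + 7)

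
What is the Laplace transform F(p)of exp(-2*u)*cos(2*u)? (p + 2)/((p + 2)^2 + 4)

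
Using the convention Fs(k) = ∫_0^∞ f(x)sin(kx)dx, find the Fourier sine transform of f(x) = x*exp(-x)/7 2*k/(7*(k^2+1)^2)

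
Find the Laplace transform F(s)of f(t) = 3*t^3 18/s^4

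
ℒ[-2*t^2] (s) -4/s^3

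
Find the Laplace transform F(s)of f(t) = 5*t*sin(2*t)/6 10*s/(3*(s^2 + 4)^2)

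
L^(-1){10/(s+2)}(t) 10 * exp(-2 * t)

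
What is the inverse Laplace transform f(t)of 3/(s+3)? 3*exp(-3*t)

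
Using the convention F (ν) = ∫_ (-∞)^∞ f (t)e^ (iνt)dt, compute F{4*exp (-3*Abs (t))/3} 8/ (ν^2+9)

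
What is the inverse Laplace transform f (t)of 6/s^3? 3 * t^2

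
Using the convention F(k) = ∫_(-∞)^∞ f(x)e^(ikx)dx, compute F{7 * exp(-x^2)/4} 7 * sqrt(pi) * exp(-k^2/4)/4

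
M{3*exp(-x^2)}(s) 3*gamma(s/2)/2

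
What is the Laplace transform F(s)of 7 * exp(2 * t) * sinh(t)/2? 7/(2 * ((s - 2)^2 - 1))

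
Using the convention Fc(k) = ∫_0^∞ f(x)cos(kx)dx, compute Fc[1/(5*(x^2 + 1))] pi*exp(-k)/10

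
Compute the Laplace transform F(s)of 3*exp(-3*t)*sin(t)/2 3/(2*((s+3)^2+1))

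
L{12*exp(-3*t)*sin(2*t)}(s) 24/((s+3)^2+4)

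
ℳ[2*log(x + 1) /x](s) -2*pi*csc(pi*s) /(s - 1) 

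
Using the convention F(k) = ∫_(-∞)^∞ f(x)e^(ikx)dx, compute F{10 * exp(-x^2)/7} 10 * sqrt(pi) * exp(-k^2/4)/7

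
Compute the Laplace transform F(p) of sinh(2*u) 2/(p^2 - 4) 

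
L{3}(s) 3/s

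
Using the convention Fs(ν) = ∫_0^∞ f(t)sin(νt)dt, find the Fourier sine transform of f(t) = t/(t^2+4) pi*exp(-2*ν)/2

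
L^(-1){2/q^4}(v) v^3/3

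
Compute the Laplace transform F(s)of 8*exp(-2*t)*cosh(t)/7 8*(s + 2)/(7*((s + 2)^2 - 1))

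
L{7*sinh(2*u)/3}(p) 14/(3*(p^2 - 4))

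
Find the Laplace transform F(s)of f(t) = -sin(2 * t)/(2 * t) -atan(2/s)/2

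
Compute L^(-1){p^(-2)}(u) u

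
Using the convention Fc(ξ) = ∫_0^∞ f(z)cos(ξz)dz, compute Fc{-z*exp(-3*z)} (ξ^2 - 9)/(ξ^2 + 9)^2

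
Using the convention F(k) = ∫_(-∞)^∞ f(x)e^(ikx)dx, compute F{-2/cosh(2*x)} -pi/cosh(pi*k/4)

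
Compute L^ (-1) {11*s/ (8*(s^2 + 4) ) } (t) 11*cos (2*t) /8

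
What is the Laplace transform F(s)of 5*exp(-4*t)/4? 5/(4*(s+4))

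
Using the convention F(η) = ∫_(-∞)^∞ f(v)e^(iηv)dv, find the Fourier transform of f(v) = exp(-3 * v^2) sqrt(3) * sqrt(pi) * exp(-η^2/12)/3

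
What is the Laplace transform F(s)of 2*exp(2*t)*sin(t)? 2/((s - 2)^2 + 1)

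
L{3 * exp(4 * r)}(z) 3/(z - 4)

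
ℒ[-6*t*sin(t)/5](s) -12*s/(5*(s^2 + 1)^2)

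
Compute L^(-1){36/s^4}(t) 6*t^3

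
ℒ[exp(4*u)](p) 1/(p - 4)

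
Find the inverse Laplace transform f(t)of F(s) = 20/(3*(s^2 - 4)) 10*sinh(2*t)/3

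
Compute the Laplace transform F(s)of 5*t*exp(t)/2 5/(2*(s - 1)^2)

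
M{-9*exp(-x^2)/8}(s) -9*gamma(s/2)/16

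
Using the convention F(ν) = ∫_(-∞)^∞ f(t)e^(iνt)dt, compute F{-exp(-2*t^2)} -sqrt(2)*sqrt(pi)*exp(-ν^2/8)/2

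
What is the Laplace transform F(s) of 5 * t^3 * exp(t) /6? 5/(s - 1) ^4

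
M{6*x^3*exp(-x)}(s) 6*gamma(s + 3)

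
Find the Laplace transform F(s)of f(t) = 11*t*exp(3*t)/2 11/(2*(s - 3)^2)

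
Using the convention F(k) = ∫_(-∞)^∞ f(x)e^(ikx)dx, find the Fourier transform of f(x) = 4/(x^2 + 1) 4 * pi * exp(-Abs(k))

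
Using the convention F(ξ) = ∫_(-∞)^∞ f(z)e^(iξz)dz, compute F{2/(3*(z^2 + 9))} 2*pi*exp(-3*Abs(ξ))/9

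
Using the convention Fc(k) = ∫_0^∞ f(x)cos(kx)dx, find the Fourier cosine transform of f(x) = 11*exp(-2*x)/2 11/(k^2 + 4)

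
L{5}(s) 5/s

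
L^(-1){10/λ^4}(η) 5*η^3/3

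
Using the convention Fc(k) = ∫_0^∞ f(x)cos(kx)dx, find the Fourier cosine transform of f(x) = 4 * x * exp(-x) 4 * (1 - k^2)/(k^2 + 1)^2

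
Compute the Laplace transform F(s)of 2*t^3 12/s^4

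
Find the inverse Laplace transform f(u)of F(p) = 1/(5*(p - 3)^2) u*exp(3*u)/5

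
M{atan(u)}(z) -pi*sec(pi*z/2)/(2*z)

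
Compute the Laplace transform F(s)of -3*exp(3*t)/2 -3/(2*s - 6)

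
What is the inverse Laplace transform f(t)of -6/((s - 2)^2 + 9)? -2*exp(2*t)*sin(3*t)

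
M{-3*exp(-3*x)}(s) -3^(1 - s)*gamma(s)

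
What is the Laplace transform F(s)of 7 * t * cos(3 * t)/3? 7 * (s^2-9)/(3 * (s^2+9)^2)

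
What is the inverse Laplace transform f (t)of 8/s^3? 4*t^2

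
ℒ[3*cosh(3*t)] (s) 3*s/(s^2 - 9)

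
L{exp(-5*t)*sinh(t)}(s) 1/((s + 5)^2 - 1)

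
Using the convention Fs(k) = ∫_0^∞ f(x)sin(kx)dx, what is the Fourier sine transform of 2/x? pi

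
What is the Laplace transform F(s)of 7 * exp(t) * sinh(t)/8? 7/(8 * s * (s - 2))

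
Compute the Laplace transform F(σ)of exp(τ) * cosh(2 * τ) (σ - 1)/((σ - 1)^2 - 4)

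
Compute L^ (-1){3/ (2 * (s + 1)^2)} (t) 3 * t * exp (-t)/2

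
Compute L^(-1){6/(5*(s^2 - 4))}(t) 3*sinh(2*t)/5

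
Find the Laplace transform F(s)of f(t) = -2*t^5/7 -240/(7*s^6)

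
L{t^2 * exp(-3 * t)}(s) 2/(s + 3)^3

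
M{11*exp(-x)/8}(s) 11*gamma(s)/8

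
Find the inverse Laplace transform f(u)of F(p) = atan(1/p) sin(u)/u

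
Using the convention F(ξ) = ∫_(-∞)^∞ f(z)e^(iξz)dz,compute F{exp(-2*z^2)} sqrt(2)*sqrt(pi)*exp(-ξ^2/8)/2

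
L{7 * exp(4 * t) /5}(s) 7/(5 * (s - 4) ) 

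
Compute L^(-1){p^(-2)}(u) u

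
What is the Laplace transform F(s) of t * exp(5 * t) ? (s - 5) ^(-2) 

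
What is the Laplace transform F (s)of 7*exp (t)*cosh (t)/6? 7*(s - 1)/ (6*s*(s - 2))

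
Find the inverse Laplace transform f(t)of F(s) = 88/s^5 11*t^4/3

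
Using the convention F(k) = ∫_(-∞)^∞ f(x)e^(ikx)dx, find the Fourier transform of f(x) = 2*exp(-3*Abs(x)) 12/(k^2 + 9)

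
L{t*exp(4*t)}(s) (s - 4)^(-2)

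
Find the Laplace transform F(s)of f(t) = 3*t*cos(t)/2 3*(s^2 - 1)/(2*(s^2+1)^2)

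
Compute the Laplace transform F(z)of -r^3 -6/z^4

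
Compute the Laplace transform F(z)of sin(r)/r atan(1/z)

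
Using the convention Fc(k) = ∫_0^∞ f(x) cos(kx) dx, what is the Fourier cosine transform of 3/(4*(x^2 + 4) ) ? 3*pi*exp(-2*k) /16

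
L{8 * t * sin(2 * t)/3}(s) 32 * s/(3 * (s^2 + 4)^2)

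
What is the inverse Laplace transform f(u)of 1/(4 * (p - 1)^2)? u * exp(u)/4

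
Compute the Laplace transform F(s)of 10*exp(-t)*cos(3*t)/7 10*(s+1)/(7*((s+1)^2+9))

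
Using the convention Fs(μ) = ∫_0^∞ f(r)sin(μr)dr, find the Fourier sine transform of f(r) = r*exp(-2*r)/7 4*μ/(7*(μ^2+4)^2)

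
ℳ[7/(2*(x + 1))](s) 7*pi*csc(pi*s)/2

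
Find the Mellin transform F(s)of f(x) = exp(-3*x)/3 gamma(s)/(3*3^s)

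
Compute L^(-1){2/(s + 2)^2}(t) 2*t*exp(-2*t)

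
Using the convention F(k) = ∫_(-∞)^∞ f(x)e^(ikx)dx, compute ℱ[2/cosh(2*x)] pi/cosh(pi*k/4)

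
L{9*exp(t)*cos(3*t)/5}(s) 9*(s - 1)/(5*((s - 1)^2+9))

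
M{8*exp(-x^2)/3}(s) 4*gamma(s/2)/3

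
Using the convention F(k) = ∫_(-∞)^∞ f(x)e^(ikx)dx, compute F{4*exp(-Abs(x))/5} 8/(5*(k^2 + 1))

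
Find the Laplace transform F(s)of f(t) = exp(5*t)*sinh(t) 1/((s - 5)^2-1)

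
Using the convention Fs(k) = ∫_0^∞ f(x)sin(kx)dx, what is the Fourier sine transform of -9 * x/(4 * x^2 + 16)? -9 * pi * exp(-2 * k)/8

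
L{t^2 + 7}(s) 7/s + 2/s^3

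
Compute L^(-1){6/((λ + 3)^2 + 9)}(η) 2*exp(-3*η)*sin(3*η)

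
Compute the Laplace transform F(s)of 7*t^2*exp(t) 14/(s - 1)^3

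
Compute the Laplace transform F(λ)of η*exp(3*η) (λ - 3)^(-2)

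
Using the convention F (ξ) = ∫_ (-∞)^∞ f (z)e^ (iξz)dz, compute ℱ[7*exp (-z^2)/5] 7*sqrt (pi)*exp (-ξ^2/4)/5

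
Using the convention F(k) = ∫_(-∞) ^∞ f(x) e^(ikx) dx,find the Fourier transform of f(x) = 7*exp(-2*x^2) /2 7*sqrt(2)*sqrt(pi)*exp(-k^2/8) /4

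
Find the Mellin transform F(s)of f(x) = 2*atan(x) -pi*sec(pi*s/2)/s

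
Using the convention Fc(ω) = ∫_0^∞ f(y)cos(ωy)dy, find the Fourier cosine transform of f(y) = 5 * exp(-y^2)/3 5 * sqrt(pi) * exp(-ω^2/4)/6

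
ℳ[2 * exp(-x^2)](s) gamma(s/2)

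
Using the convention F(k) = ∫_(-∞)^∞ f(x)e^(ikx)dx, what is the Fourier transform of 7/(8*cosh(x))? 7*pi/(8*cosh(pi*k/2))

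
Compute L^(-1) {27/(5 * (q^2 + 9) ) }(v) 9 * sin(3 * v) /5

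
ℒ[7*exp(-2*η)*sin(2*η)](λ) 14/((λ + 2)^2 + 4)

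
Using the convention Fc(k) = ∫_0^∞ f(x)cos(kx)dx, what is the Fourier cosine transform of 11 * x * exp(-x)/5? 11 * (1 - k^2)/(5 * (k^2+1)^2)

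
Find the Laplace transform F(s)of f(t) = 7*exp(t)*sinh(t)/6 7/(6*s*(s - 2))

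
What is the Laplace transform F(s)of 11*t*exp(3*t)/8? 11/(8*(s - 3)^2)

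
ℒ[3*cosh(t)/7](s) 3*s/(7*(s^2-1))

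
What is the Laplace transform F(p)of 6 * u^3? 36/p^4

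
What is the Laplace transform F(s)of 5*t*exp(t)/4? 5/(4*(s - 1)^2)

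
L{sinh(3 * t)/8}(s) 3/(8 * (s^2 - 9))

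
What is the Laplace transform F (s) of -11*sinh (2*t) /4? -11/ (2*s^2 - 8) 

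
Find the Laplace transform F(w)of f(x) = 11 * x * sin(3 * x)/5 66 * w/(5 * (w^2 + 9)^2)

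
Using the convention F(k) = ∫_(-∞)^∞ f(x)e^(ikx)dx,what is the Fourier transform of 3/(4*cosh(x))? 3*pi/(4*cosh(pi*k/2))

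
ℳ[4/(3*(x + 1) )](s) 4*pi*csc(pi*s) /3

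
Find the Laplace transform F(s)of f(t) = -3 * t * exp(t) -3/(s - 1)^2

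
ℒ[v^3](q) 6/q^4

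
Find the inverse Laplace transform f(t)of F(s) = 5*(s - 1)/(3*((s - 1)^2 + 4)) 5*exp(t)*cos(2*t)/3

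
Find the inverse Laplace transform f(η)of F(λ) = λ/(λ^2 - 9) cosh(3 * η)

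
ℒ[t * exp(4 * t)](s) (s - 4)^(-2)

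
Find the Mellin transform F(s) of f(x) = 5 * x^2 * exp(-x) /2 5 * gamma(s+2) /2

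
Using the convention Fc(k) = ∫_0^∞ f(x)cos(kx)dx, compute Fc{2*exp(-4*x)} 8/(k^2+16)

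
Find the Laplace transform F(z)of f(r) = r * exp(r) (z - 1)^(-2)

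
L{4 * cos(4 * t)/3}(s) 4 * s/(3 * (s^2 + 16))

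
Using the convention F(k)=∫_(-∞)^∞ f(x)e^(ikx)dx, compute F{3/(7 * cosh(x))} 3 * pi/(7 * cosh(pi * k/2))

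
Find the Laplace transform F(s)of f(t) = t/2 1/(2*s^2)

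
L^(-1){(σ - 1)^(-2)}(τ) τ*exp(τ)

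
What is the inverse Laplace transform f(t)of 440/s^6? 11 * t^5/3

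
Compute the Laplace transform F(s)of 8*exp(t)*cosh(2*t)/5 8*(s - 1)/(5*((s - 1)^2 - 4))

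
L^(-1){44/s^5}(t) 11 * t^4/6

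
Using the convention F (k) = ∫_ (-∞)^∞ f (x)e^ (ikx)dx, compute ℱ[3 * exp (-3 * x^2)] sqrt (3) * sqrt (pi) * exp (-k^2/12)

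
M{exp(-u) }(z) gamma(z) 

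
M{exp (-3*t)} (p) gamma (p)/3^p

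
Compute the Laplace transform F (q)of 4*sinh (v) 4/ (q^2 - 1)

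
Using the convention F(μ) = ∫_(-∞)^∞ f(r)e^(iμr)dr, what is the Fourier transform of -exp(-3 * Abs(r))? -6/(μ^2 + 9)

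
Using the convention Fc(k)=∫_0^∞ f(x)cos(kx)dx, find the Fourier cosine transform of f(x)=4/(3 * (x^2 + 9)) 2 * pi * exp(-3 * k)/9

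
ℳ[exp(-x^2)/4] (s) gamma(s/2)/8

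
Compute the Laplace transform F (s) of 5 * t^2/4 5/ (2 * s^3) 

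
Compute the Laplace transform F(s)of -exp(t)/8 -1/(8*s - 8)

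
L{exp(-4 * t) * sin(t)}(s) 1/((s + 4)^2 + 1)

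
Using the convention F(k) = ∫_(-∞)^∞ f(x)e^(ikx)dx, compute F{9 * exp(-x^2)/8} 9 * sqrt(pi) * exp(-k^2/4)/8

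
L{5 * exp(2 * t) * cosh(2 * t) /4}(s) 5 * (s - 2) /(4 * s * (s - 4) ) 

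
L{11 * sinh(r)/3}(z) 11/(3 * (z^2-1))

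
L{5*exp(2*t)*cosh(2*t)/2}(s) 5*(s - 2)/(2*s*(s - 4))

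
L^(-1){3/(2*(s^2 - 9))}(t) sinh(3*t)/2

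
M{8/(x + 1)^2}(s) -8 * pi * (s - 1)/sin(pi * s)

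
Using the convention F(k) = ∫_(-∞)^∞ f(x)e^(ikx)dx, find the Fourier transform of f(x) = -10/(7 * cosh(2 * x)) -5 * pi/(7 * cosh(pi * k/4))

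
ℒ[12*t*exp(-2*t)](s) 12/(s + 2)^2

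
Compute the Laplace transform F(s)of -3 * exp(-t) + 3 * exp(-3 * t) 3/(s + 3)-3/(s + 1)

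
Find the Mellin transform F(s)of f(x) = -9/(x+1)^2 9 * pi * (s - 1)/sin(pi * s)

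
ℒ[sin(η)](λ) 1/(λ^2+1)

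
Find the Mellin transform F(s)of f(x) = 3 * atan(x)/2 -3 * pi * sec(pi * s/2)/(4 * s)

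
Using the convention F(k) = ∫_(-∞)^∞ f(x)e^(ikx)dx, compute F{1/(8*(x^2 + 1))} pi*exp(-Abs(k))/8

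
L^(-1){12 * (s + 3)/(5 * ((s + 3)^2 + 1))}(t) 12 * exp(-3 * t) * cos(t)/5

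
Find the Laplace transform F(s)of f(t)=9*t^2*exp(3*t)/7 18/(7*(s - 3)^3)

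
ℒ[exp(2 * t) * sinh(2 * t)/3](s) 2/(3 * s * (s - 4))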